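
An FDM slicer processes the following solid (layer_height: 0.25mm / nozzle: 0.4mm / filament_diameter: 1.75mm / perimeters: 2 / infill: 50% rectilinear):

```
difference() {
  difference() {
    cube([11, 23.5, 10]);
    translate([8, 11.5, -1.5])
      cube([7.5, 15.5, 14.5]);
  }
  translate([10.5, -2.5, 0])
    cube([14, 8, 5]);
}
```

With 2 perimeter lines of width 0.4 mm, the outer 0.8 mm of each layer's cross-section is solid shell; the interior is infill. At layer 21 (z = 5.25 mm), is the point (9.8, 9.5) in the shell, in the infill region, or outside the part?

infill

At z = 5.25 mm: the cube is present — its section is the full 11×23.5 rectangle; the cube at (8, 11.5) is present — its section is the full 7.5×15.5 rectangle; After the difference (first − rest): starting from the 11×23.5 cube, the 7.5×15.5 cube at (8, 11.5) partially overlaps it — only the 36.00 mm² overlap (of its 116.25 mm²) is removed, clipping the outline — 1 connected region; the cube at (10.5, -2.5) is absent (z outside [0, 5]); After the difference (first − rest): none of the subtracted shapes is present at this height, so the result so far is unchanged — 1 connected region. Overall, the cross-section is a single solid region. The nearest boundary edge runs (11.00, 11.50)→(11.00, 0.00); distance from the point to it = 1.20 mm. The point is inside the cross-section and 1.20 mm from the nearest boundary — more than the 0.8 mm shell width (2 × 0.4), so it's in the infill interior.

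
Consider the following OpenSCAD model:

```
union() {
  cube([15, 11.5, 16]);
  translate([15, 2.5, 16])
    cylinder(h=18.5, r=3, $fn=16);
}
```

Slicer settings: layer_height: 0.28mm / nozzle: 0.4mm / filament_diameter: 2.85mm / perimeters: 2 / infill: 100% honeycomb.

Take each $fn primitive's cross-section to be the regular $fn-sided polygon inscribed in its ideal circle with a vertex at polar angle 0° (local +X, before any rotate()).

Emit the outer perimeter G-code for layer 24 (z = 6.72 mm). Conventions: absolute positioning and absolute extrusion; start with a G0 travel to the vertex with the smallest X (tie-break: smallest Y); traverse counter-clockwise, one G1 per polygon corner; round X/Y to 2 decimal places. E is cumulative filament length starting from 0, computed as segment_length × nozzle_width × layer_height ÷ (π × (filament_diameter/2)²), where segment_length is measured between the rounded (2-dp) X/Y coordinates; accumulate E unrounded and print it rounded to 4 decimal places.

G0 X0.00 Y0.00 Z6.72
G1 X15.00 Y0.00 E0.2633
G1 X15.00 Y11.50 E0.4652
G1 X0.00 Y11.50 E0.7286
G1 X0.00 Y0.00 E0.9305

At z = 6.72 mm: the cube is present — its section is the full 15×11.5 rectangle; the cylinder at (15, 2.5) is not intersected at this z (z outside [16, 34.5]); Merging all regions: only the 15×11.5 cube is present, so the union is just that shape — 1 connected region. The outline is a single polygon with 4 vertices. Extrusion per mm of travel: 0.4 × 0.28 / (π × 1.425²) = 0.017557. Accumulating E over each segment gives final E = 0.9305.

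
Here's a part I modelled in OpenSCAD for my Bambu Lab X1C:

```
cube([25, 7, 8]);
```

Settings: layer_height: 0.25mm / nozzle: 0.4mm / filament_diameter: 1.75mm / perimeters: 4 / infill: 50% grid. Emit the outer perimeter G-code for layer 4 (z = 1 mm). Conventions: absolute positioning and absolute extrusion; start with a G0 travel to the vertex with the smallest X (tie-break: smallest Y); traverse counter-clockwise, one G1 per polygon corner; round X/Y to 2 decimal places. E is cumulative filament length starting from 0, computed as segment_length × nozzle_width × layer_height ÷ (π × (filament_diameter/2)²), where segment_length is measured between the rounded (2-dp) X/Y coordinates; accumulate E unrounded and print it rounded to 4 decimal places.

At z = 1 mm: the 25×7 cube contributes its full rectangle. The outline is a single polygon with 4 vertices. Extrusion per mm of travel: 0.4 × 0.25 / (π × 0.875²) = 0.041575. Accumulating E over each segment gives final E = 2.6608.

G0 X0.00 Y0.00 Z1.00
G1 X25.00 Y0.00 E1.0394
G1 X25.00 Y7.00 E1.3304
G1 X0.00 Y7.00 E2.3698
G1 X0.00 Y0.00 E2.6608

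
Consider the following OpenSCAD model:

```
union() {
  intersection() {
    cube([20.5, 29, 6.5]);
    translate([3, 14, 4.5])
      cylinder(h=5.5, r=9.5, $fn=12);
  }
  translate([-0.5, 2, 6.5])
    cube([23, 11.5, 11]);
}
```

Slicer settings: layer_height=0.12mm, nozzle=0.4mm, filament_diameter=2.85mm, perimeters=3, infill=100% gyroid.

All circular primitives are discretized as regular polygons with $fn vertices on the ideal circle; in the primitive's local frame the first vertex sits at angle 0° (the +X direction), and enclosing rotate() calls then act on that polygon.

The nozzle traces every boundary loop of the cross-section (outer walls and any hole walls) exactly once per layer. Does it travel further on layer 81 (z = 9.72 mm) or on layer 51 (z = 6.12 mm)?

Layer 81 (z = 9.72): the cube is absent (z outside [0, 6.5]); the cylinder at (3, 14): section is a regular 12-gon, circumradius r=9.5 (perimeter = 2·12·9.500·sin(180°/12) = 59.01 mm); Keeping only the common overlap: at least one operand is absent at this height, so nothing remains; the cube at (-0.5, 2) is present — its section is the full 23×11.5 rectangle (perimeter 69.00 mm); Taking the union: only the 23×11.5 cube at (-0.5, 2) is present, so the union is just that shape — boundary = 69.00 mm. So its perimeter = 69.00 mm. Layer 51 (z = 6.12): the 20.5×29 cube contributes its full rectangle (perimeter 99.00 mm); the cylinder at (3, 14): section is a regular 12-gon, circumradius r=9.5 (perimeter = 2·12·9.500·sin(180°/12) = 59.01 mm); After intersecting: the r=9.5 cylinder at (3, 14) partially overlaps the 20.5×29 cube; clipping to the common part keeps 189.96 mm² — boundary = 53.11 mm; the cube at (-0.5, 2) does not reach this height (z outside [6.5, 17.5]); Combining (union): only the result so far is present, so the union is just that shape — boundary = 53.11 mm. So its perimeter = 53.11 mm. Layer 81 is larger (69.00 vs 53.11 mm).

layer 81 (z = 9.72 mm)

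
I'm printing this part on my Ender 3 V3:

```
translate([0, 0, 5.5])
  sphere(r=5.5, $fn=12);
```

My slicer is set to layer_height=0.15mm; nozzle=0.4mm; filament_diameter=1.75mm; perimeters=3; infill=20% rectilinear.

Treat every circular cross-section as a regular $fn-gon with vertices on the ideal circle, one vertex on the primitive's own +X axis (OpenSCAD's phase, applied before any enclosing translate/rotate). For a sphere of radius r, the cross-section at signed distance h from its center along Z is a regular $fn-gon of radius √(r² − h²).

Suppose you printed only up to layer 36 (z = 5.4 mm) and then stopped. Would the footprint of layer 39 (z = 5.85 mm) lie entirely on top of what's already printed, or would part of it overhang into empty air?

entirely on top

Compare the two slices. At z = 5.4: the r=5.5 sphere slices to a regular 12-gon of circumradius 5.499 (√(r²−h²) with h=0.1 from center) (area = (12/2)·5.499²·sin(360°/12) = 90.72 mm²). At z = 5.85: the sphere: section is a regular 12-gon, circumradius = √(r²−h²) = √(5.5²−0.35²) = 5.489 (area = (12/2)·5.489²·sin(360°/12) = 90.38 mm²). Checking containment: the cross-section at z = 5.85 is a subset of the cross-section at z = 5.4.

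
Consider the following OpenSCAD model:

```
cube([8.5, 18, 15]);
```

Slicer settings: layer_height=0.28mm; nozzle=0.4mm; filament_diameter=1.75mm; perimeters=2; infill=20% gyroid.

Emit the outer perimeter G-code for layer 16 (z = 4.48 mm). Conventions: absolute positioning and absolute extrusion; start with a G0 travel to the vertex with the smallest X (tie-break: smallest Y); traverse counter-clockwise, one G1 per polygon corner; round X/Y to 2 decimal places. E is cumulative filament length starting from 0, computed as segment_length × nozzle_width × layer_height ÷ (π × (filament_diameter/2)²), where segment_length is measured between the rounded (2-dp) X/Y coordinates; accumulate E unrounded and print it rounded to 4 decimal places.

At z = 4.48 mm: the cube (footprint 8.5×18) is included at this height. The outline is a single polygon with 4 vertices. Extrusion per mm of travel: 0.4 × 0.28 / (π × 0.875²) = 0.046564. Accumulating E over each segment gives final E = 2.4679.

G0 X0.00 Y0.00 Z4.48
G1 X8.50 Y0.00 E0.3958
G1 X8.50 Y18.00 E1.2340
G1 X0.00 Y18.00 E1.6297
G1 X0.00 Y0.00 E2.4679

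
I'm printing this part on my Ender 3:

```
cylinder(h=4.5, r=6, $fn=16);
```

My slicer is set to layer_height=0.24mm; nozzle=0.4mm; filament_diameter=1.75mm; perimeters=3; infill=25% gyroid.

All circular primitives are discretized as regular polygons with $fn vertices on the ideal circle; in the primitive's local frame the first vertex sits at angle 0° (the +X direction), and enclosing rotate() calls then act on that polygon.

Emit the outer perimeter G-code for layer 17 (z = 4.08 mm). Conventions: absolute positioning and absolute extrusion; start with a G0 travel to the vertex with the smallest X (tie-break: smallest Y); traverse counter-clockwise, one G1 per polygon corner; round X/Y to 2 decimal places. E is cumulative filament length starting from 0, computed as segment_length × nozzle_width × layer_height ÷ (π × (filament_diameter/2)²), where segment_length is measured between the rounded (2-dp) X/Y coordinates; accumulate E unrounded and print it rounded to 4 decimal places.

G0 X-6.00 Y0.00 Z4.08
G1 X-5.54 Y-2.30 E0.0936
G1 X-4.24 Y-4.24 E0.1868
G1 X-2.30 Y-5.54 E0.2800
G1 X0.00 Y-6.00 E0.3736
G1 X2.30 Y-5.54 E0.4673
G1 X4.24 Y-4.24 E0.5605
G1 X5.54 Y-2.30 E0.6537
G1 X6.00 Y0.00 E0.7473
G1 X5.54 Y2.30 E0.8409
G1 X4.24 Y4.24 E0.9341
G1 X2.30 Y5.54 E1.0273
G1 X0.00 Y6.00 E1.1209
G1 X-2.30 Y5.54 E1.2146
G1 X-4.24 Y4.24 E1.3078
G1 X-5.54 Y2.30 E1.4010
G1 X-6.00 Y0.00 E1.4946

At z = 4.08 mm: the r=6 cylinder contributes a regular 16-gon of circumradius 6. The outline is a single polygon with 16 vertices. Extrusion per mm of travel: 0.4 × 0.24 / (π × 0.875²) = 0.039912. Accumulating E over each segment gives final E = 1.4946.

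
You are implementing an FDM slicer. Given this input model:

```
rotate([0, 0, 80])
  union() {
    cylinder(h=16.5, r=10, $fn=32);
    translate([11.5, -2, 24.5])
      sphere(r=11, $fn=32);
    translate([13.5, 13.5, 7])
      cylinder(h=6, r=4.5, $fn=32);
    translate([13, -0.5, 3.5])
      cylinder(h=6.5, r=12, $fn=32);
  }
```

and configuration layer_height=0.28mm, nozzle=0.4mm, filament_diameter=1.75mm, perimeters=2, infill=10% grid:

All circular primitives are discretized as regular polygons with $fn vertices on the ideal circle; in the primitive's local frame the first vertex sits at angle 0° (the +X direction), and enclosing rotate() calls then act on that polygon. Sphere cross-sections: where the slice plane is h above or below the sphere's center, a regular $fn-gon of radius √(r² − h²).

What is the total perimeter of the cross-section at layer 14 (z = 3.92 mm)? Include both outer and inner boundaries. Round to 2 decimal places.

At z = 3.92 mm: the r=10 cylinder gives a regular 32-gon of circumradius 10 (constant along its height) (perimeter = 2·32·10.000·sin(180°/32) = 62.73 mm); the sphere at (11.5, -2) does not reach this height (|z−center|=20.580 > r=11); the cylinder at (13.5, 13.5) is not intersected at this z (z outside [7, 13]); the r=12 cylinder at (13, -0.5) contributes a regular 32-gon of circumradius 12 (perimeter = 2·32·12.000·sin(180°/32) = 75.28 mm); Combining (union): the regions partially overlap (shared area 109.32 mm²), so the edge portions inside another operand are dropped and the merged outline is re-measured after clipping — boundary = 97.15 mm; (rotated 80° about Z; rotation is an isometry so areas/perimeters/island counts are preserved). Overall, the cross-section is a single solid region. Total boundary length (outer) = 97.15 mm.

97.15 mm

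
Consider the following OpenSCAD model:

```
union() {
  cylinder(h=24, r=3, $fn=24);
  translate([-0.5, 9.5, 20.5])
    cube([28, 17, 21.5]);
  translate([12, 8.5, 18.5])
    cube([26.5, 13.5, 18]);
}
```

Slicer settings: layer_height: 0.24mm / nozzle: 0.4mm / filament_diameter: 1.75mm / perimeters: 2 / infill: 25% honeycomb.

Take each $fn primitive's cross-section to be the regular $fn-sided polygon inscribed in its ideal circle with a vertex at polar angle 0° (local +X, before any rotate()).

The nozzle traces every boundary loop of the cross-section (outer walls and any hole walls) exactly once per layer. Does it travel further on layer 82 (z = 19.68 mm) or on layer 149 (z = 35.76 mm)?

Layer 82 (z = 19.68): the r=3 cylinder contributes a regular 24-gon of circumradius 3 (perimeter = 2·24·3.000·sin(180°/24) = 18.80 mm); the cube at (-0.5, 9.5) is absent (z outside [20.5, 42]); the cube at (12, 8.5) (footprint 26.5×13.5) is included at this height (perimeter 80.00 mm); Taking the union: the 2 present regions are separate (no shared area or edge), so areas and boundary lengths simply add and each stays a separate island — boundary = 98.80 mm. So its perimeter = 98.80 mm. Layer 149 (z = 35.76): the cylinder is absent (z outside [0, 24]); the cube at (-0.5, 9.5) (footprint 28×17) is included at this height (perimeter 90.00 mm); the cube at (12, 8.5) (footprint 26.5×13.5) is included at this height (perimeter 80.00 mm); Merging all regions: the regions partially overlap (shared area 193.75 mm²), so the edge portions inside another operand are dropped and the merged outline is re-measured after clipping — boundary = 114.00 mm. So its perimeter = 114.00 mm. Layer 149 is larger (114.00 vs 98.80 mm).

layer 149 (z = 35.76 mm)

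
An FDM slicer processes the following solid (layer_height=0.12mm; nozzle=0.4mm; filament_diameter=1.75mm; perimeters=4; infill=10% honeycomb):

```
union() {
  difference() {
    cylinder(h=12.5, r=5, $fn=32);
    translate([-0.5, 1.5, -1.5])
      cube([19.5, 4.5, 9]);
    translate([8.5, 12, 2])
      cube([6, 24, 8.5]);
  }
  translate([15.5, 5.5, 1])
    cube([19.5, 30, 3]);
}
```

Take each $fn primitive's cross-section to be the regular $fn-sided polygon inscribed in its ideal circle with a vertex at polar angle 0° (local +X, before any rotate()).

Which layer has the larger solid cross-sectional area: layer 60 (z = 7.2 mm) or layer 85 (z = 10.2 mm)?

layer 85 (z = 10.2 mm)

Layer 60 (z = 7.2): the r=5 cylinder contributes a regular 32-gon of circumradius 5 (area = (32/2)·5.000²·sin(360°/32) = 78.04 mm²); the cube at (-0.5, 1.5) (footprint 19.5×4.5) is included at this height (area 87.75 mm²); the 6×24 cube at (8.5, 12) contributes its full rectangle (area 144.00 mm²); After the difference (first − rest): starting from the r=5 cylinder (78.04 mm²), the 19.5×4.5 cube at (-0.5, 1.5) partially overlaps it — only the 13.89 mm² overlap (of its 87.75 mm²) is removed, clipping the outline; the 6×24 cube at (8.5, 12) misses the remaining region (no effect) — area = 64.15 mm²; the cube at (15.5, 5.5) is not intersected at this z (z outside [1, 4]); Combining (union): only the result so far is present, so the union is just that shape — area = 64.15 mm². So its area = 64.15 mm². Layer 85 (z = 10.2): the r=5 cylinder contributes a regular 32-gon of circumradius 5 (area = (32/2)·5.000²·sin(360°/32) = 78.04 mm²); the cube at (-0.5, 1.5) is not intersected at this z (z outside [-1.5, 7.5]); the cube at (8.5, 12) (footprint 6×24) is included at this height (area 144.00 mm²); After the difference (first − rest): starting from the r=5 cylinder (78.04 mm²), the 6×24 cube at (8.5, 12) misses the remaining region (no effect) — area = 78.04 mm²; the cube at (15.5, 5.5) is not intersected at this z (z outside [1, 4]); Combining (union): only that combined region is present, so the union is just that shape — area = 78.04 mm². So its area = 78.04 mm². Layer 85 is larger (78.04 vs 64.15 mm²).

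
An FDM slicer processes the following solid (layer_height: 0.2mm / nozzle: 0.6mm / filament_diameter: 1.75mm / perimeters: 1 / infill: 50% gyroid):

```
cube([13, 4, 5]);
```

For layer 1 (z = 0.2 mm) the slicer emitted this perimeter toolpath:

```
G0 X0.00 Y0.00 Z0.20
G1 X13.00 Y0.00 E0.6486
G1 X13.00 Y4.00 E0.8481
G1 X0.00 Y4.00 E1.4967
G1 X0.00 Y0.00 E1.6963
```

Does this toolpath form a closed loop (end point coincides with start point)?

yes

Start point (G0): (0.00, 0.00). End point (last G1): the path returns to the start — closed.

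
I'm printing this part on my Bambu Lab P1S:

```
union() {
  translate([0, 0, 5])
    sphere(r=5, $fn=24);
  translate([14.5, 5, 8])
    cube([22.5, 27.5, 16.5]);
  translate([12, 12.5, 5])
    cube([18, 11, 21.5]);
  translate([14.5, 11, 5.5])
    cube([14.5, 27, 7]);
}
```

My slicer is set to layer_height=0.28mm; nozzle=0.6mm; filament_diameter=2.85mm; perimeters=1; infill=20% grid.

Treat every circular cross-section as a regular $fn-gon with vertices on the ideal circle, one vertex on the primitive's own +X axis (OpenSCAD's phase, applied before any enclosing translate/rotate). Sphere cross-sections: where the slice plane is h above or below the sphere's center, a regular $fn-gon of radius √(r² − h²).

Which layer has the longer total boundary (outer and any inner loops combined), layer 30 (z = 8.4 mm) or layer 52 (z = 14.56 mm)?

layer 30 (z = 8.4 mm)

Layer 30 (z = 8.4): the r=5 sphere slices to a regular 24-gon of circumradius 3.666 (√(r²−h²) with h=3.4 from center) (perimeter = 2·24·3.666·sin(180°/24) = 22.97 mm); the cube at (14.5, 5) (footprint 22.5×27.5) is included at this height (perimeter 100.00 mm); the cube at (12, 12.5) is present — its section is the full 18×11 rectangle (perimeter 58.00 mm); the cube at (14.5, 11) is present — its section is the full 14.5×27 rectangle (perimeter 83.00 mm); Merging all regions: the regions partially overlap (shared area 482.25 mm²), so the edge portions inside another operand are dropped and the merged outline is re-measured after clipping — boundary = 138.97 mm. So its perimeter = 138.97 mm. Layer 52 (z = 14.56): the sphere does not reach this height (|z−center|=9.560 > r=5); the cube at (14.5, 5) (footprint 22.5×27.5) is included at this height (perimeter 100.00 mm); the cube at (12, 12.5) is present — its section is the full 18×11 rectangle (perimeter 58.00 mm); the cube at (14.5, 11) is absent (z outside [5.5, 12.5]); Taking the union: the regions partially overlap (shared area 170.50 mm²), so the edge portions inside another operand are dropped and the merged outline is re-measured after clipping — boundary = 105.00 mm. So its perimeter = 105.00 mm. Layer 30 is larger (138.97 vs 105.00 mm).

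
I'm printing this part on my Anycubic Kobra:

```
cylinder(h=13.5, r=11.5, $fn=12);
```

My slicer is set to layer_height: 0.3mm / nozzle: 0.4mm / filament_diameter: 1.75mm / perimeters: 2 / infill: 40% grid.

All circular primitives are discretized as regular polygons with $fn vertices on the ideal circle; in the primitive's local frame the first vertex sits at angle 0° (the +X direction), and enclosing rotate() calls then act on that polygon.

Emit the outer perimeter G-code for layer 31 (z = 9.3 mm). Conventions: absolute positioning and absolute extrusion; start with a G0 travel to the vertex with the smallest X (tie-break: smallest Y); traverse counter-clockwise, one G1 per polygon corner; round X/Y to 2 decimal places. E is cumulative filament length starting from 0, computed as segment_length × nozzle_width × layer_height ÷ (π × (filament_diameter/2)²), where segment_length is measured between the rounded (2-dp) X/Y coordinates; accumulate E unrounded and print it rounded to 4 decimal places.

G0 X-11.50 Y0.00 Z9.30
G1 X-9.96 Y-5.75 E0.2970
G1 X-5.75 Y-9.96 E0.5940
G1 X0.00 Y-11.50 E0.8910
G1 X5.75 Y-9.96 E1.1880
G1 X9.96 Y-5.75 E1.4850
G1 X11.50 Y0.00 E1.7820
G1 X9.96 Y5.75 E2.0790
G1 X5.75 Y9.96 E2.3760
G1 X0.00 Y11.50 E2.6730
G1 X-5.75 Y9.96 E2.9700
G1 X-9.96 Y5.75 E3.2670
G1 X-11.50 Y0.00 E3.5640

At z = 9.3 mm: the r=11.5 cylinder gives a regular 12-gon of circumradius 11.5 (constant along its height). The outline is a single polygon with 12 vertices. Extrusion per mm of travel: 0.4 × 0.3 / (π × 0.875²) = 0.049890. Accumulating E over each segment gives final E = 3.5640.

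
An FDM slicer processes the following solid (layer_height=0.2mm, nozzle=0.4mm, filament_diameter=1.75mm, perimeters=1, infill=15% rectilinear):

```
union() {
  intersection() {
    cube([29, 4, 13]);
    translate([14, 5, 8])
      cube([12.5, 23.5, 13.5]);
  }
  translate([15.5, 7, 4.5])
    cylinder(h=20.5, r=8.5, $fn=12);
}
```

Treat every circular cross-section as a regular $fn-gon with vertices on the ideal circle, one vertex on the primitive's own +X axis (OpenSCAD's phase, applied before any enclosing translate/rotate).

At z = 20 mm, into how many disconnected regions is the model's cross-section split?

1

At z = 20 mm: the cube is absent (z outside [0, 13]); the 12.5×23.5 cube at (14, 5) contributes its full rectangle; Taking the intersection: at least one operand is absent at this height, so nothing remains; the r=8.5 cylinder at (15.5, 7) contributes a regular 12-gon of circumradius 8.5; Taking the union: only the r=8.5 cylinder at (15.5, 7) is present, so the union is just that shape — 1 connected region. The result has 1 disconnected region.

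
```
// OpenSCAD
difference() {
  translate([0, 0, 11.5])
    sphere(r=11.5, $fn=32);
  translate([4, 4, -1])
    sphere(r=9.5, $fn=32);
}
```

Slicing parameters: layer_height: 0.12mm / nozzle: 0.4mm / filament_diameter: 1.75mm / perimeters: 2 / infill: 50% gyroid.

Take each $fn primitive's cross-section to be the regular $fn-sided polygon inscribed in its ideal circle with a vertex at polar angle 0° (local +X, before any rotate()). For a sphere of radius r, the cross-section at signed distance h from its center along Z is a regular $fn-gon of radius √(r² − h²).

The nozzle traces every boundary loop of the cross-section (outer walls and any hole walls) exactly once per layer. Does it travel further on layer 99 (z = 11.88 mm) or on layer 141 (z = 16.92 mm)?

Layer 99 (z = 11.88): the sphere: section is a regular 32-gon, circumradius = √(r²−h²) = √(11.5²−0.38²) = 11.494 (perimeter = 2·32·11.494·sin(180°/32) = 72.10 mm); the sphere at (4, 4) is absent (|z−center|=12.880 > r=9.5); Taking the first minus the rest: none of the subtracted shapes is present at this height, so the r=11.5 sphere is unchanged — boundary = 72.10 mm. So its perimeter = 72.10 mm. Layer 141 (z = 16.92): the sphere: section is a regular 32-gon, circumradius = √(r²−h²) = √(11.5²−5.42²) = 10.143 (perimeter = 2·32·10.143·sin(180°/32) = 63.63 mm); the sphere at (4, 4) does not reach this height (|z−center|=17.920 > r=9.5); Subtracting the remaining from the first: none of the subtracted shapes is present at this height, so the r=11.5 sphere is unchanged — boundary = 63.63 mm. So its perimeter = 63.63 mm. Layer 99 is larger (72.10 vs 63.63 mm).

layer 99 (z = 11.88 mm)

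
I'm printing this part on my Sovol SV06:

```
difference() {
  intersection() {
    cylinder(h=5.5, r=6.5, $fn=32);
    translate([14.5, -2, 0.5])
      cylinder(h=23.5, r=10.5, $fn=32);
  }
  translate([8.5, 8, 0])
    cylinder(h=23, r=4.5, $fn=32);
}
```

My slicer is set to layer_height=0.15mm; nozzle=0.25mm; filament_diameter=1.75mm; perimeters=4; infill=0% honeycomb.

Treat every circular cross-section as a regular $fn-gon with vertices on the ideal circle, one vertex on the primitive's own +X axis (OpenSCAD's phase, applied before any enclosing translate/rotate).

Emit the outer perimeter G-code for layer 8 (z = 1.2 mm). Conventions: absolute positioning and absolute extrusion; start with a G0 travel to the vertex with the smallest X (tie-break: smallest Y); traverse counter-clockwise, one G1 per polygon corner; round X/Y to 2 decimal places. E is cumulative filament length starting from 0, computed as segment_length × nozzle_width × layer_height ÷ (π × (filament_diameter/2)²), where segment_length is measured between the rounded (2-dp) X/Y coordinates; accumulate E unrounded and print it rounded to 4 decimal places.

G0 X4.00 Y-2.00 Z1.20
G1 X4.20 Y-4.05 E0.0321
G1 X4.41 Y-4.75 E0.0435
G1 X4.60 Y-4.60 E0.0473
G1 X5.40 Y-3.61 E0.0671
G1 X6.01 Y-2.49 E0.0870
G1 X6.38 Y-1.27 E0.1069
G1 X6.50 Y0.00 E0.1268
G1 X6.38 Y1.27 E0.1467
G1 X6.01 Y2.49 E0.1665
G1 X5.53 Y3.38 E0.1823
G1 X4.80 Y2.02 E0.2064
G1 X4.20 Y0.05 E0.2385
G1 X4.00 Y-2.00 E0.2706

At z = 1.2 mm: the r=6.5 cylinder gives a regular 32-gon of circumradius 6.5 (constant along its height); the r=10.5 cylinder at (14.5, -2) gives a regular 32-gon of circumradius 10.5 (constant along its height); After intersecting: the r=10.5 cylinder at (14.5, -2) partially overlaps the r=6.5 cylinder; clipping to the common part keeps 12.88 mm² — 1 connected region; the cylinder at (8.5, 8): section is a regular 32-gon, circumradius r=4.5; Subtracting the remaining from the first: starting from the result so far, the r=4.5 cylinder at (8.5, 8) misses the remaining region (no effect) — 1 connected region. The outline is a single polygon with 13 vertices. Extrusion per mm of travel: 0.25 × 0.15 / (π × 0.875²) = 0.015591. Accumulating E over each segment gives final E = 0.2706.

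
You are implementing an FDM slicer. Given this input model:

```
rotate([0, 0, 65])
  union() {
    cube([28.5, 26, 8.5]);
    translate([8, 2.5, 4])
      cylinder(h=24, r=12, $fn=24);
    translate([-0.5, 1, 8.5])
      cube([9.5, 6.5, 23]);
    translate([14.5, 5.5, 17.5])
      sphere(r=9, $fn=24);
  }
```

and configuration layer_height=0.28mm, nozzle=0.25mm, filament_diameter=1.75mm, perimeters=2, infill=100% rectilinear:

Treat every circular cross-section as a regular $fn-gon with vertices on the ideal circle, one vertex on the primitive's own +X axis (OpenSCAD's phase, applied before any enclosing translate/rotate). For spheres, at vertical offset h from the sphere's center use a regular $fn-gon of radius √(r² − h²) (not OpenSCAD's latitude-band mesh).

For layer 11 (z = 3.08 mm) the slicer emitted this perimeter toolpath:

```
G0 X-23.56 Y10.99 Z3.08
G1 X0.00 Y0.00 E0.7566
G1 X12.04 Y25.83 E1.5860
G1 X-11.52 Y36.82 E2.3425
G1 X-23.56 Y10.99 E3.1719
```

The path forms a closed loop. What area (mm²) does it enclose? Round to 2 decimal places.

740.87 mm²

Apply the shoelace formula to the sequence of (X, Y) vertices; enclosed area = 740.87 mm².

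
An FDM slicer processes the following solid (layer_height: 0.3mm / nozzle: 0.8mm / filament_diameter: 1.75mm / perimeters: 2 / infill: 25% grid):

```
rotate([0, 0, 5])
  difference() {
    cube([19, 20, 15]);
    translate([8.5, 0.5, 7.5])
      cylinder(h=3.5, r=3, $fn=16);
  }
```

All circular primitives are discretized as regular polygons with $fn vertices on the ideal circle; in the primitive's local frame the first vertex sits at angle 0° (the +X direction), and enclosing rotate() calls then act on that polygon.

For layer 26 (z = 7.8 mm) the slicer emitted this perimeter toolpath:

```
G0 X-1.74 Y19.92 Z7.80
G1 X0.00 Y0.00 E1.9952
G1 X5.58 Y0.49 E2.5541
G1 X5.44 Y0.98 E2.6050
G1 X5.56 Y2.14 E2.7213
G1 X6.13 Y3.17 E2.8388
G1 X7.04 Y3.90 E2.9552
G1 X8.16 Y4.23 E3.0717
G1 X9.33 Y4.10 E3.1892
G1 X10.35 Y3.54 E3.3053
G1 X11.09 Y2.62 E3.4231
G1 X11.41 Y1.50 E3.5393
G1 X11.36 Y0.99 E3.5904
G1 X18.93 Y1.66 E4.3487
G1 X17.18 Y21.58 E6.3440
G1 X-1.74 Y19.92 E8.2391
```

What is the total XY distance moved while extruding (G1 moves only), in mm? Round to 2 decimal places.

82.57 mm

Sum the Euclidean lengths of each G1 segment: total = 82.57 mm.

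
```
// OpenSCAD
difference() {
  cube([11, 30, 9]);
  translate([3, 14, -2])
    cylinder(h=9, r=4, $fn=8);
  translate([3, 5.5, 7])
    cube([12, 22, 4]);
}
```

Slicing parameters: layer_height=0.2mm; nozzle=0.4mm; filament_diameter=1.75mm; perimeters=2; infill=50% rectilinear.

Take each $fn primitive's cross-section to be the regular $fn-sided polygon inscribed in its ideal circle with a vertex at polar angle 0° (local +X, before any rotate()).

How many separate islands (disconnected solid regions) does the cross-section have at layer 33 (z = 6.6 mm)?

1

At z = 6.6 mm: the cube (footprint 11×30) is included at this height; the r=4 cylinder at (3, 14) contributes a regular 8-gon of circumradius 4; the cube at (3, 5.5) does not reach this height (z outside [7, 11]); Taking the first minus the rest: starting from the 11×30 cube, the r=4 cylinder at (3, 14) partially overlaps it — only the 42.84 mm² overlap (of its 45.25 mm²) is removed, clipping the outline — 1 connected region. Overall, the cross-section is a single solid region. Island count = 1.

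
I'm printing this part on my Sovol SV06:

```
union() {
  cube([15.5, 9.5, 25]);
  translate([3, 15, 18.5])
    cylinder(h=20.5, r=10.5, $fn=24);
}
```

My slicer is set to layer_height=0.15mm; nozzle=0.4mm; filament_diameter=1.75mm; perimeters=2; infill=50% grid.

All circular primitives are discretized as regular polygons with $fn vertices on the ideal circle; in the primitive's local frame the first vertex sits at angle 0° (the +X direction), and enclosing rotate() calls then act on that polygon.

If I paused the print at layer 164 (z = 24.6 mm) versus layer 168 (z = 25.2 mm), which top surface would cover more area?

Layer 164 (z = 24.6): the cube is present — its section is the full 15.5×9.5 rectangle (area 147.25 mm²); the cylinder at (3, 15): section is a regular 24-gon, circumradius r=10.5 (area = (24/2)·10.500²·sin(360°/24) = 342.42 mm²); Combining (union): the regions partially overlap — summed areas 489.67 mm² minus the doubly-counted overlap 45.35 mm² gives 444.32 mm² — area = 444.32 mm². So its area = 444.32 mm². Layer 168 (z = 25.2): the cube does not reach this height (z outside [0, 25]); the r=10.5 cylinder at (3, 15) contributes a regular 24-gon of circumradius 10.5 (area = (24/2)·10.500²·sin(360°/24) = 342.42 mm²); Combining (union): only the r=10.5 cylinder at (3, 15) is present, so the union is just that shape — area = 342.42 mm². So its area = 342.42 mm². Layer 164 is larger (444.32 vs 342.42 mm²).

layer 164 (z = 24.6 mm)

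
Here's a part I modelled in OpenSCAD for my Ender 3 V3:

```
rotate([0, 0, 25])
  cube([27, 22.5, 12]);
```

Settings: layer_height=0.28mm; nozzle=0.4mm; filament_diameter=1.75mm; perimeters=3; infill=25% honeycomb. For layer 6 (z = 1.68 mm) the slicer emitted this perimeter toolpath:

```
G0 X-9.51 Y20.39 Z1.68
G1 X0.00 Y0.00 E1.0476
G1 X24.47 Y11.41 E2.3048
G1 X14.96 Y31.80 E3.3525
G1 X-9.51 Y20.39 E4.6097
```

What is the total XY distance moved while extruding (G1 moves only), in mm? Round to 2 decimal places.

99.00 mm

Sum the Euclidean lengths of each G1 segment: total = 99.00 mm.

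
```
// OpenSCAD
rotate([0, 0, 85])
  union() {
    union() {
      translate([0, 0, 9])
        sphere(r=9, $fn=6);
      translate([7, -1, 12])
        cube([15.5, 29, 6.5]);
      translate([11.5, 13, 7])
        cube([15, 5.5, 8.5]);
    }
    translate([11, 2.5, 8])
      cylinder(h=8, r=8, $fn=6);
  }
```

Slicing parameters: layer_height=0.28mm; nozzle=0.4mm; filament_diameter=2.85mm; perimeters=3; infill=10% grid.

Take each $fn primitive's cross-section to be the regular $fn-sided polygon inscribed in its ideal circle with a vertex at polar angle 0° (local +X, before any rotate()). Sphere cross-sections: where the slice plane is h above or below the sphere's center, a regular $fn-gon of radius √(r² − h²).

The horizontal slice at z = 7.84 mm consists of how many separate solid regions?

At z = 7.84 mm: the r=9 sphere contributes a regular 6-gon of circumradius √(9²−1.16²) = 8.925; the cube at (7, -1) is absent (z outside [12, 18.5]); the cube at (11.5, 13) is present — its section is the full 15×5.5 rectangle; Merging all regions: the 2 present regions are separate (no shared area or edge), so areas and boundary lengths simply add and each stays a separate island — 2 connected regions; the cylinder at (11, 2.5) is not intersected at this z (z outside [8, 16]); Merging all regions: only the result so far is present, so the union is just that shape — 2 connected regions; (rotated 85° about Z; rotation is an isometry so areas/perimeters/island counts are preserved). The result has 2 disconnected regions.

2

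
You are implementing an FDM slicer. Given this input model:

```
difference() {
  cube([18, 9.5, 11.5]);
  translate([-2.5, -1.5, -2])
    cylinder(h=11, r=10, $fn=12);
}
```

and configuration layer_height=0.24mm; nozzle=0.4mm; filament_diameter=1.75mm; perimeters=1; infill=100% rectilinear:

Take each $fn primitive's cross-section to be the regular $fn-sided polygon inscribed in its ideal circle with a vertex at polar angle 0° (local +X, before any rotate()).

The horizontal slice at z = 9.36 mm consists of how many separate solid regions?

At z = 9.36 mm: the cube (footprint 18×9.5) is included at this height; the cylinder at (-2.5, -1.5) is absent (z outside [-2, 9]); After the difference (first − rest): none of the subtracted shapes is present at this height, so the 18×9.5 cube is unchanged — 1 connected region. The result has 1 disconnected region.

1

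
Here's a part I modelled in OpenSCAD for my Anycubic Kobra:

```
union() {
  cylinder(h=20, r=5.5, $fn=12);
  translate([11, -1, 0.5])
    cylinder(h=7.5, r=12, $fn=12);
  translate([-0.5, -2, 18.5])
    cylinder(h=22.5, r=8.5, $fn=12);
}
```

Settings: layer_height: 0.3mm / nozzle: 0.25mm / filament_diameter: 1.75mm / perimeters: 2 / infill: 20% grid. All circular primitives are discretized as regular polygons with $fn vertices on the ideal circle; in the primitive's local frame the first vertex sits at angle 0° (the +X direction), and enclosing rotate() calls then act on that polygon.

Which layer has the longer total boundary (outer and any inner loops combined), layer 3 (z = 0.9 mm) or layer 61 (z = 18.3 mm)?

Layer 3 (z = 0.9): the cylinder: section is a regular 12-gon, circumradius r=5.5 (perimeter = 2·12·5.500·sin(180°/12) = 34.16 mm); the r=12 cylinder at (11, -1) contributes a regular 12-gon of circumradius 12 (perimeter = 2·12·12.000·sin(180°/12) = 74.54 mm); the cylinder at (-0.5, -2) does not reach this height (z outside [18.5, 41]); Combining (union): the regions partially overlap (shared area 48.05 mm²), so the edge portions inside another operand are dropped and the merged outline is re-measured after clipping — boundary = 81.53 mm. So its perimeter = 81.53 mm. Layer 61 (z = 18.3): the r=5.5 cylinder gives a regular 12-gon of circumradius 5.5 (constant along its height) (perimeter = 2·12·5.500·sin(180°/12) = 34.16 mm); the cylinder at (11, -1) is absent (z outside [0.5, 8]); the cylinder at (-0.5, -2) does not reach this height (z outside [18.5, 41]); Merging all regions: only the r=5.5 cylinder is present, so the union is just that shape — boundary = 34.16 mm. So its perimeter = 34.16 mm. Layer 3 is larger (81.53 vs 34.16 mm).

layer 3 (z = 0.9 mm)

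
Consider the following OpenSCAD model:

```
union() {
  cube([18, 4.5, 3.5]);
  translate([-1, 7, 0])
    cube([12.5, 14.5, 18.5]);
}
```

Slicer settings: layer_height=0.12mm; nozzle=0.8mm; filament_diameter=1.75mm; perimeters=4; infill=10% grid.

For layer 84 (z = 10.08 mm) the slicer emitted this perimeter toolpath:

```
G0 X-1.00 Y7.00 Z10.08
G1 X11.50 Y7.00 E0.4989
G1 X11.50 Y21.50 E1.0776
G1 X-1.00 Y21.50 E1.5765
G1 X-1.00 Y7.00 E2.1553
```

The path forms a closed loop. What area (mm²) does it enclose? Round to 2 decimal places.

Apply the shoelace formula to the sequence of (X, Y) vertices; enclosed area = 181.25 mm².

181.25 mm²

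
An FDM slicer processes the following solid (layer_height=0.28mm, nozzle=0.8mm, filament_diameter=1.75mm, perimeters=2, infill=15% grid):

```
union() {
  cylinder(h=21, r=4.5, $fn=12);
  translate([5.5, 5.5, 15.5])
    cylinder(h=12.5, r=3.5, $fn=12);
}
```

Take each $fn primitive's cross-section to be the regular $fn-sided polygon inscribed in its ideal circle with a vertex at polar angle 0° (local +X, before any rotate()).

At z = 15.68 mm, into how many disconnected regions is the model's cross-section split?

2

At z = 15.68 mm: the r=4.5 cylinder contributes a regular 12-gon of circumradius 4.5; the cylinder at (5.5, 5.5): section is a regular 12-gon, circumradius r=3.5; Taking the union: the 2 present regions are separate (no shared area or edge), so areas and boundary lengths simply add and each stays a separate island — 2 connected regions. The result has 2 disconnected regions.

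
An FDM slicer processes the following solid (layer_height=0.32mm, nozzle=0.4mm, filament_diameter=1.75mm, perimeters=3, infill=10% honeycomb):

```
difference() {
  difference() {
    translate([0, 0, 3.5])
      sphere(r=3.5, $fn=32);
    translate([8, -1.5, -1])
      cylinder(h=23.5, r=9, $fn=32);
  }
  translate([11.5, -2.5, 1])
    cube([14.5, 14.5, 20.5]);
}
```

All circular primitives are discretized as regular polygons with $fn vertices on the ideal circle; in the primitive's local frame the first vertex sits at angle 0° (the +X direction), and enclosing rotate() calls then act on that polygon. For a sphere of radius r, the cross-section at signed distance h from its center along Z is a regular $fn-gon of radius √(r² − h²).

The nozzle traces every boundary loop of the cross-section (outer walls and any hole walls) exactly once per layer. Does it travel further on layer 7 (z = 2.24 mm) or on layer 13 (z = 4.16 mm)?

Layer 7 (z = 2.24): the r=3.5 sphere slices to a regular 32-gon of circumradius 3.265 (√(r²−h²) with h=1.26 from center) (perimeter = 2·32·3.265·sin(180°/32) = 20.48 mm); the r=9 cylinder at (8, -1.5) contributes a regular 32-gon of circumradius 9 (perimeter = 2·32·9.000·sin(180°/32) = 56.46 mm); Taking the first minus the rest: starting from the r=3.5 sphere, the r=9 cylinder at (8, -1.5) partially overlaps it — only the 20.74 mm² overlap (of its 252.84 mm²) is removed, clipping the outline — boundary = 16.40 mm; the cube at (11.5, -2.5) is present — its section is the full 14.5×14.5 rectangle (perimeter 58.00 mm); Subtracting the remaining from the first: starting from that combined region, the 14.5×14.5 cube at (11.5, -2.5) misses the remaining region (no effect) — boundary = 16.40 mm. So its perimeter = 16.40 mm. Layer 13 (z = 4.16): the r=3.5 sphere contributes a regular 32-gon of circumradius √(3.5²−0.66²) = 3.437 (perimeter = 2·32·3.437·sin(180°/32) = 21.56 mm); the r=9 cylinder at (8, -1.5) gives a regular 32-gon of circumradius 9 (constant along its height) (perimeter = 2·32·9.000·sin(180°/32) = 56.46 mm); Taking the first minus the rest: starting from the r=3.5 sphere, the r=9 cylinder at (8, -1.5) partially overlaps it — only the 22.61 mm² overlap (of its 252.84 mm²) is removed, clipping the outline — boundary = 17.44 mm; the cube at (11.5, -2.5) is present — its section is the full 14.5×14.5 rectangle (perimeter 58.00 mm); Subtracting the remaining from the first: starting from that combined region, the 14.5×14.5 cube at (11.5, -2.5) misses the remaining region (no effect) — boundary = 17.44 mm. So its perimeter = 17.44 mm. Layer 13 is larger (17.44 vs 16.40 mm).

layer 13 (z = 4.16 mm)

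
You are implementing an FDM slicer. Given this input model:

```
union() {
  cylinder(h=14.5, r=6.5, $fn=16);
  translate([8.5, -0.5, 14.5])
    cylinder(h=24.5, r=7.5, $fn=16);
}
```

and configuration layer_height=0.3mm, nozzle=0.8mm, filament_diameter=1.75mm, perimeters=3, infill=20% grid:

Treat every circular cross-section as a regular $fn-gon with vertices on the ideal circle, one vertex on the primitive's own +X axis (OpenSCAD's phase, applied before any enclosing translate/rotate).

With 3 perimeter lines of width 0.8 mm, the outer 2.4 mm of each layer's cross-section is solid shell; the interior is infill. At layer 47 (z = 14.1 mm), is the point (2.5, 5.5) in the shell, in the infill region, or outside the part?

At z = 14.1 mm: the r=6.5 cylinder gives a regular 16-gon of circumradius 6.5 (constant along its height); the cylinder at (8.5, -0.5) does not reach this height (z outside [14.5, 39]); Taking the union: only the r=6.5 cylinder is present, so the union is just that shape — 1 connected region. Overall, the cross-section is a single solid region. The nearest boundary edge runs (4.60, 4.60)→(2.49, 6.01); distance from the point to it = 0.41 mm. The point is inside the cross-section, 0.41 mm from the nearest boundary — within the 2.4 mm shell band (3 × 0.8).

shell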